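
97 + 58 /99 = 9661 /99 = 97.59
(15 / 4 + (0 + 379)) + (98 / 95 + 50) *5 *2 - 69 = 62629 / 76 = 824.07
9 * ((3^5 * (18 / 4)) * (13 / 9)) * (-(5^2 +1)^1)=-369603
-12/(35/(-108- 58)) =1992/35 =56.91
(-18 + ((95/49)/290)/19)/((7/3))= -153465/19894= -7.71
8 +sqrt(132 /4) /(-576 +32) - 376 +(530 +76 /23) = 3802 /23 - sqrt(33) /544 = 165.29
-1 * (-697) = 697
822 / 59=13.93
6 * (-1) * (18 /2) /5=-54 /5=-10.80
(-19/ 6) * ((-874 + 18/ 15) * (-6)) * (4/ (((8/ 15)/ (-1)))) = 124374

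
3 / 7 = 0.43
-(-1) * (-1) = -1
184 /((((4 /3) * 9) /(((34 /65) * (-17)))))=-26588 /195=-136.35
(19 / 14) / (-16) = -19 / 224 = -0.08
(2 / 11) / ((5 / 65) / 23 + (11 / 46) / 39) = 3588 / 187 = 19.19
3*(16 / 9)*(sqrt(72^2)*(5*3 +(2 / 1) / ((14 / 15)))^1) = 46080 / 7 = 6582.86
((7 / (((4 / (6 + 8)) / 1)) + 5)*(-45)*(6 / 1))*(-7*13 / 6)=241605 / 2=120802.50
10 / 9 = 1.11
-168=-168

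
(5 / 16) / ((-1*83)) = -5 / 1328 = -0.00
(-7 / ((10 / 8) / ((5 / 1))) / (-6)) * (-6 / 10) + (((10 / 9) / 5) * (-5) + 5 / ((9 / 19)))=299 / 45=6.64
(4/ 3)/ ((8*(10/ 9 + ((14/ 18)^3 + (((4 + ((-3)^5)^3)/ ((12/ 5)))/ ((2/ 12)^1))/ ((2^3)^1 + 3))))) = -2673/ 52301726069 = -0.00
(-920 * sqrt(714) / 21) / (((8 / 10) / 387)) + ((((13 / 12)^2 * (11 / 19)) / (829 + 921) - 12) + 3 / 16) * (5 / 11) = -148350 * sqrt(714) / 7 - 56556391 / 10533600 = -566295.01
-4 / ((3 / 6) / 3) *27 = -648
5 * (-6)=-30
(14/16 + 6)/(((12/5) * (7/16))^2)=2750/441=6.24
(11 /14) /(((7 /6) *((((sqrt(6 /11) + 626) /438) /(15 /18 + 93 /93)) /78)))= 7116412446 /105610435 - 1033461 *sqrt(66) /105610435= 67.30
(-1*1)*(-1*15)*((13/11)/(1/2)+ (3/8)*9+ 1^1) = 101.08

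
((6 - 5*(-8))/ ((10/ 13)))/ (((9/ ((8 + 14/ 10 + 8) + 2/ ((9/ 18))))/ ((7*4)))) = 895804/ 225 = 3981.35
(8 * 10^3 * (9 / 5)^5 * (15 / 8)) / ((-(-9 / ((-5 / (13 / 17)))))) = -2676888 / 13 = -205914.46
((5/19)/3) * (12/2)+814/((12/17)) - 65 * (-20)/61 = 8170981/6954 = 1175.00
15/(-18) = -5/6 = -0.83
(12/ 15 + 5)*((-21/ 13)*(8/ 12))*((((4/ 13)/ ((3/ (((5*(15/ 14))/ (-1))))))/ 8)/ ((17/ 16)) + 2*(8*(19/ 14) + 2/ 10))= -137.73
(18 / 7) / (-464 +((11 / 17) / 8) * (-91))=-2448 / 448735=-0.01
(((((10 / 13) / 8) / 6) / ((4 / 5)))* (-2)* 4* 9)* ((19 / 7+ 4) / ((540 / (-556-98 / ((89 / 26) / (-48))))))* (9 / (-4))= 4278175 / 129584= 33.01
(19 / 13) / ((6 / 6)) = 19 / 13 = 1.46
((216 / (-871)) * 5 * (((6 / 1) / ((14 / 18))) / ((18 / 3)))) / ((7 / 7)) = -9720 / 6097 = -1.59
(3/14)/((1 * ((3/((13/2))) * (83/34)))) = 221/1162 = 0.19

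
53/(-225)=-53/225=-0.24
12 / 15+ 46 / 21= 314 / 105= 2.99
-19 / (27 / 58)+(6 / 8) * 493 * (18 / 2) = 354989 / 108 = 3286.94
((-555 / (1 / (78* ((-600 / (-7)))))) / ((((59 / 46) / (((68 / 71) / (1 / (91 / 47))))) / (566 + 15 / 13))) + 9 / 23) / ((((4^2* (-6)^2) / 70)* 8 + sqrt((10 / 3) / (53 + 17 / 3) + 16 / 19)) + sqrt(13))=-403136361931387710780 / (475472445* sqrt(69806) + 132498321340* sqrt(13) + 8722175210496)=-43229331.65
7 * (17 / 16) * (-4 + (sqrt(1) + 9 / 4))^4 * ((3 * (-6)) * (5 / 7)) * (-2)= 61965 / 1024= 60.51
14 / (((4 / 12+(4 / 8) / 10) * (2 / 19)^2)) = 75810 / 23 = 3296.09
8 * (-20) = -160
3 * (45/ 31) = 135/ 31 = 4.35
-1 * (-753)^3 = 426957777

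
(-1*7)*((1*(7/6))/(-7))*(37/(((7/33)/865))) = 352055/2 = 176027.50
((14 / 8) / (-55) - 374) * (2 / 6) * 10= -27429 / 22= -1246.77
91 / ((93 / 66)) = 64.58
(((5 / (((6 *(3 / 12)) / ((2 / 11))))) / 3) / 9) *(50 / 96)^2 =3125 / 513216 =0.01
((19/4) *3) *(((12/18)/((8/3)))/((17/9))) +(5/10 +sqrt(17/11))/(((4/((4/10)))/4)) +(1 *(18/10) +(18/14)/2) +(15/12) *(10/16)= 2 *sqrt(187)/55 +20221/3808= 5.81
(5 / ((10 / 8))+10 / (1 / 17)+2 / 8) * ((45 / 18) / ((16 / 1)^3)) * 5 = 17425 / 32768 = 0.53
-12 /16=-3 /4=-0.75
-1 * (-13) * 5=65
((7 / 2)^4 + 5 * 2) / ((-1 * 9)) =-17.78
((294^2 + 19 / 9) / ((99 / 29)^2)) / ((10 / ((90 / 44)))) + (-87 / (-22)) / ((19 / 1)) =12432456571 / 8193636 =1517.33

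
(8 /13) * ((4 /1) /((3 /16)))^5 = 8589934592 /3159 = 2719194.24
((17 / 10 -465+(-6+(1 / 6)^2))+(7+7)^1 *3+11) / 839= -74929 / 151020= -0.50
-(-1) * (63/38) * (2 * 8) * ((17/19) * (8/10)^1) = 34272/1805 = 18.99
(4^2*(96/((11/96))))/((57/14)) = 688128/209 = 3292.48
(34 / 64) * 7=3.72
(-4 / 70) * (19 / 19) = -2 / 35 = -0.06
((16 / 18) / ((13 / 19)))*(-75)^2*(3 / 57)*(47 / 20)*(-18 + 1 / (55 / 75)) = -2150250 / 143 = -15036.71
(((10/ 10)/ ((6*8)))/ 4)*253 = 253/ 192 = 1.32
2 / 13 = 0.15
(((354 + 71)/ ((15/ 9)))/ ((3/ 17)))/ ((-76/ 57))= -4335/ 4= -1083.75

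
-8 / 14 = -4 / 7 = -0.57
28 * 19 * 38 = 20216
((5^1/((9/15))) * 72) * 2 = 1200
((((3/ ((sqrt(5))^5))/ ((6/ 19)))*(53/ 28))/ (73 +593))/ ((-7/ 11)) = -0.00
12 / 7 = 1.71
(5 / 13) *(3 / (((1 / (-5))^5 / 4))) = -14423.08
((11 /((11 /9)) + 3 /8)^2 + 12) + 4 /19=121723 /1216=100.10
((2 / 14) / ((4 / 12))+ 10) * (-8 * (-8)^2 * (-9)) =336384 / 7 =48054.86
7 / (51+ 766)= 7 / 817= 0.01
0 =0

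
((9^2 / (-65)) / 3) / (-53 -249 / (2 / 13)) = 54 / 217295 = 0.00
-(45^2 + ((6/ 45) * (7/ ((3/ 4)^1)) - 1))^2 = -8305770496/ 2025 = -4101615.06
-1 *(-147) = 147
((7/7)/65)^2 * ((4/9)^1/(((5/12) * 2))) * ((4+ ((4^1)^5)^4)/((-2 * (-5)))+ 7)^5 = 342813449557279121371132735387862792830054447690303800/169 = 2028481950043071724089543000000000000000000000000000.00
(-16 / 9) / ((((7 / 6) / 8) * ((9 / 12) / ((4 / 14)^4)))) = -0.11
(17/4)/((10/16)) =34/5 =6.80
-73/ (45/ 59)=-4307/ 45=-95.71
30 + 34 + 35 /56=517 /8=64.62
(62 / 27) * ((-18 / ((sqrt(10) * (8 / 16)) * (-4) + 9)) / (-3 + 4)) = -372 / 41 - 248 * sqrt(10) / 123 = -15.45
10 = 10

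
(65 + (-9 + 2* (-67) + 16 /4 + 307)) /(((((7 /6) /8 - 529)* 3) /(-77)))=287056 /25385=11.31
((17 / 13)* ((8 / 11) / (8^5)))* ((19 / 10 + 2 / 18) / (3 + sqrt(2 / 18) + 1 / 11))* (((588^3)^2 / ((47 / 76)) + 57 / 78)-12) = 251291843838314406145801 / 220584099840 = 1139211049303.14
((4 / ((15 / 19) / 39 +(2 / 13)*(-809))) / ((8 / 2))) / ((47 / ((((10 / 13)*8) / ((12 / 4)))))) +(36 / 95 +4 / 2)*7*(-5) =-6856285574 / 82344423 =-83.26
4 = 4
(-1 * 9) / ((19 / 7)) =-63 / 19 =-3.32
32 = 32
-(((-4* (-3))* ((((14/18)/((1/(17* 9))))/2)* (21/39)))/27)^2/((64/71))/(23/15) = -246330595/1679184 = -146.70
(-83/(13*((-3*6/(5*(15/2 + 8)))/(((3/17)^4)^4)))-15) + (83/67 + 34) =3431197961541144934376667/169535592494823369787804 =20.24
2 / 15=0.13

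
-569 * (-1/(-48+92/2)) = -569/2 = -284.50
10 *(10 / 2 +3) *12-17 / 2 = 1903 / 2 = 951.50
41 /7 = 5.86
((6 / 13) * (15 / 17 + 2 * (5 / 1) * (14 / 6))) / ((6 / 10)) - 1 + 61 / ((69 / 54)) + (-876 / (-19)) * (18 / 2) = 10704757 / 22287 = 480.31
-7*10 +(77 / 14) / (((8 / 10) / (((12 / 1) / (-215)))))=-6053 / 86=-70.38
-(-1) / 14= 1 / 14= 0.07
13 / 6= 2.17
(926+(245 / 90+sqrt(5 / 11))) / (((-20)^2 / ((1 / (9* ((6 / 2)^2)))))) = sqrt(55) / 356400+16717 / 583200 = 0.03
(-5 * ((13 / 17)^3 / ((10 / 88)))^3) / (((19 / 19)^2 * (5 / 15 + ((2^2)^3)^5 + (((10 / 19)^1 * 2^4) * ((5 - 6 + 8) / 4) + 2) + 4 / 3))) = -51490019451609024 / 181449190120167163636225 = -0.00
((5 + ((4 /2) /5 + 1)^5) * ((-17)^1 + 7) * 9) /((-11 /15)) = 1751328 /1375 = 1273.69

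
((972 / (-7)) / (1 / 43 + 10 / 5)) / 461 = -13932 / 93583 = -0.15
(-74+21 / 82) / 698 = -6047 / 57236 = -0.11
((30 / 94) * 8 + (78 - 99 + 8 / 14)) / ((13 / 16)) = -94096 / 4277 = -22.00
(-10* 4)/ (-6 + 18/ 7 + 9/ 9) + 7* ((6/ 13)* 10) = 10780/ 221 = 48.78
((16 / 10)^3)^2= 16.78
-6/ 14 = -3/ 7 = -0.43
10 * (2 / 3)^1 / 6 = 1.11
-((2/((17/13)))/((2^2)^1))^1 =-13/34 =-0.38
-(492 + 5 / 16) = -7877 / 16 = -492.31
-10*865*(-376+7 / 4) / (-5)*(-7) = 9064335 / 2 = 4532167.50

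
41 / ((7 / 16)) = 656 / 7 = 93.71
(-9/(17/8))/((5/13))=-936/85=-11.01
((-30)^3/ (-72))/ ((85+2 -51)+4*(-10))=-375/ 4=-93.75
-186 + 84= -102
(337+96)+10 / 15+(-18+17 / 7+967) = 29087 / 21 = 1385.10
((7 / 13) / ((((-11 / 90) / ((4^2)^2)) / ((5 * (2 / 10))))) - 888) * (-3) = 864792 / 143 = 6047.50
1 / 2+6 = 13 / 2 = 6.50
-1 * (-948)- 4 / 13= 12320 / 13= 947.69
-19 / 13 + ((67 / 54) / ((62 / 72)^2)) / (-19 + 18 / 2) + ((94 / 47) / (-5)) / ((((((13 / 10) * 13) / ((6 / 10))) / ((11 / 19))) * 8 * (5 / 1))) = -1.63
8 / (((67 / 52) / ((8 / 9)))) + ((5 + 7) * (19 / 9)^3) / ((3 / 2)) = 3945992 / 48843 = 80.79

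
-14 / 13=-1.08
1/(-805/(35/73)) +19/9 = 31892/15111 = 2.11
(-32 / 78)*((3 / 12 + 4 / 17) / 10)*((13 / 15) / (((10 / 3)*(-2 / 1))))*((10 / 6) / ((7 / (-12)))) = -22 / 2975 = -0.01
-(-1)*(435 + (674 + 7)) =1116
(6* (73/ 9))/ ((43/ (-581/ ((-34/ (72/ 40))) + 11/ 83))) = 31819021/ 910095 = 34.96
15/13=1.15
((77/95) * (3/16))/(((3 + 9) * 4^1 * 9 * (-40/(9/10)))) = -77/9728000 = -0.00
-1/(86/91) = -91/86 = -1.06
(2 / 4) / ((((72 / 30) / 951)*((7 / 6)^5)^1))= 1540620 / 16807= 91.67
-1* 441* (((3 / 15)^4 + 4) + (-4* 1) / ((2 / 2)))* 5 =-441 / 125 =-3.53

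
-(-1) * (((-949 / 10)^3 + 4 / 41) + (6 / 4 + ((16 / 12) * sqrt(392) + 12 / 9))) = -105124092427 / 123000 + 56 * sqrt(2) / 3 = -854641.02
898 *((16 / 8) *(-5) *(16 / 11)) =-143680 / 11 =-13061.82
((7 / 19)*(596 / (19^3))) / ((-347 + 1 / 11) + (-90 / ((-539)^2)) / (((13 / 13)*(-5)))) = -606026806 / 6567159159459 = -0.00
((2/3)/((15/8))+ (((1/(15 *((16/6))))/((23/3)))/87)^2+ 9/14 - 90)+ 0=-3991259378977/44844811200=-89.00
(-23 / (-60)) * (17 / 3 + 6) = 161 / 36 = 4.47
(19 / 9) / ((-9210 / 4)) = -38 / 41445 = -0.00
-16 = -16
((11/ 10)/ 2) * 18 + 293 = 3029/ 10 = 302.90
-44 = -44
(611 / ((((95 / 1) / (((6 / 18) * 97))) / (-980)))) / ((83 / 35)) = -406571620 / 4731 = -85937.78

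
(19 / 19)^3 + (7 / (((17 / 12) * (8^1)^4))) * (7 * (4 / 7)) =4373 / 4352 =1.00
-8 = -8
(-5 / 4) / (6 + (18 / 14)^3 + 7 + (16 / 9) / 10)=-77175 / 944816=-0.08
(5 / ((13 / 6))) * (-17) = -39.23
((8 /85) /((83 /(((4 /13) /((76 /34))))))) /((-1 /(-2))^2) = 64 /102505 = 0.00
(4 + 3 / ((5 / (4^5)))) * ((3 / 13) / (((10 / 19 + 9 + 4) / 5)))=176244 / 3341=52.75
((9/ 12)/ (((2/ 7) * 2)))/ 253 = 21/ 4048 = 0.01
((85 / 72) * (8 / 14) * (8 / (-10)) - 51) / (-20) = 3247 / 1260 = 2.58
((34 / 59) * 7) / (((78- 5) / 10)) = 2380 / 4307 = 0.55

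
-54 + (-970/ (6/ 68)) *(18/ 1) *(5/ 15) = -66014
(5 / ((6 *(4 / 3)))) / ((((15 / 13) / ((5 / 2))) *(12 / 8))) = 65 / 72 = 0.90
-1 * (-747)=747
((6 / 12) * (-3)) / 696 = -0.00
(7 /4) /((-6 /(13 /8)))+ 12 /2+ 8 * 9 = 14885 /192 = 77.53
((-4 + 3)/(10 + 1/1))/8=-1/88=-0.01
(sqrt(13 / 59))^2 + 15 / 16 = 1093 / 944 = 1.16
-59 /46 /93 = -59 /4278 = -0.01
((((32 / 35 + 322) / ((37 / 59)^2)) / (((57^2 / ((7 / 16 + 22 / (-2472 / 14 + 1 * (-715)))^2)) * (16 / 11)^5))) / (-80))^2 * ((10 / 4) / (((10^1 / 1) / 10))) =7302352462037479731176512353830752584529 / 427206419659379476106649426206409167277654016000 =0.00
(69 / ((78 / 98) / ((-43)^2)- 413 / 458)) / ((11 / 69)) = -197558923338 / 411403861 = -480.21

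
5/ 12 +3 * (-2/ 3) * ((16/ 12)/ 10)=3/ 20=0.15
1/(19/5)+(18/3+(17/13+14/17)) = 35248/4199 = 8.39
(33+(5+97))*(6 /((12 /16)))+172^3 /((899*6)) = 2023.35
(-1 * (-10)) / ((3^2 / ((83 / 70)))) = 83 / 63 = 1.32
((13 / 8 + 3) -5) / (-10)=3 / 80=0.04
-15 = -15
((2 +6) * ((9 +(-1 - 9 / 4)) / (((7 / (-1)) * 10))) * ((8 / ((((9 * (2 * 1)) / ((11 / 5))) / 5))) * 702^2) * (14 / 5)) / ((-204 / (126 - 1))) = 46177560 / 17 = 2716327.06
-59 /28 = -2.11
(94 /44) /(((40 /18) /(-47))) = -19881 /440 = -45.18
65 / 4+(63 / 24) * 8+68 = 421 / 4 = 105.25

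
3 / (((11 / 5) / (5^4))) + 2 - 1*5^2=9122 / 11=829.27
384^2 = 147456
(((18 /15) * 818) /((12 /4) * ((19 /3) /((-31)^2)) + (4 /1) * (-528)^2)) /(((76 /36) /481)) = 20418109452 /101806342925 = 0.20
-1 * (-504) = 504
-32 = -32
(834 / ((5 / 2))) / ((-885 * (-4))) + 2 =3089 / 1475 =2.09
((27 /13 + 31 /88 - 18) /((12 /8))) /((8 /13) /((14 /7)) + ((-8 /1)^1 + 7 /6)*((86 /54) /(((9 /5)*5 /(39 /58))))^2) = -196577178426 /3994721753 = -49.21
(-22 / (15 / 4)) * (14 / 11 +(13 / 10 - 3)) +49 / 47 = 12511 / 3525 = 3.55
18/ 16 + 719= 5761/ 8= 720.12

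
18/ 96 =3/ 16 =0.19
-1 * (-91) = 91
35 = 35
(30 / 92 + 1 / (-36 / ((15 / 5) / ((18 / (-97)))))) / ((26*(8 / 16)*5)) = 0.01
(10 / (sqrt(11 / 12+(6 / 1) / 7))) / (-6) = -10*sqrt(3129) / 447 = -1.25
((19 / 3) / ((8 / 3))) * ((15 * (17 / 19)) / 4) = 255 / 32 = 7.97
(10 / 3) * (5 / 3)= 50 / 9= 5.56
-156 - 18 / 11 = -157.64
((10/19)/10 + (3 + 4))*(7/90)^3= 22981/6925500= 0.00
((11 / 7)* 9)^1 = 99 / 7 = 14.14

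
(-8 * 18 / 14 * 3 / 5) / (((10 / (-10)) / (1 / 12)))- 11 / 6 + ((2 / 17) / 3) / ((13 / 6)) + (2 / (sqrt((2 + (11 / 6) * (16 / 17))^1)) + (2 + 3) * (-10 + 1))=-2148827 / 46410 + sqrt(9690) / 95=-45.26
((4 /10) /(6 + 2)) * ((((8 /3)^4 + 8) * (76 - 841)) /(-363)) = 20162 /3267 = 6.17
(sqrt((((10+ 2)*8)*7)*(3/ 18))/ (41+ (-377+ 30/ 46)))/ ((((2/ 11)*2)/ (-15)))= 1265*sqrt(7)/ 2571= 1.30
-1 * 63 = -63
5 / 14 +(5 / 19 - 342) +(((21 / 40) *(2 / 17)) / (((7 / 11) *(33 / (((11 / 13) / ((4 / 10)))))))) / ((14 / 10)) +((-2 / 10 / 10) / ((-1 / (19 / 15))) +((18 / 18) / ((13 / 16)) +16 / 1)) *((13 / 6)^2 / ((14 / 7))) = -477549622327 / 1587222000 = -300.87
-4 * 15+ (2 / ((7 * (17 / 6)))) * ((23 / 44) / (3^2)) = -235597 / 3927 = -59.99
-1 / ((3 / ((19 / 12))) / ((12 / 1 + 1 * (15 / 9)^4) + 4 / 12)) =-7714 / 729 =-10.58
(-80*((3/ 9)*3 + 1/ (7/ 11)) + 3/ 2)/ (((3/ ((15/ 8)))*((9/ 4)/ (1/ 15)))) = -953/ 252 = -3.78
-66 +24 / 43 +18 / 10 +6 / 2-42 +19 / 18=-393139 / 3870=-101.59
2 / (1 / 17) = 34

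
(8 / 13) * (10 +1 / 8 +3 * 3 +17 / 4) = 187 / 13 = 14.38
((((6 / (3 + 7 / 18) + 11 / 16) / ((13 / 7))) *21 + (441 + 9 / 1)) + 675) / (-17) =-14626653 / 215696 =-67.81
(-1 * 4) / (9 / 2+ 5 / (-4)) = -16 / 13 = -1.23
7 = 7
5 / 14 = 0.36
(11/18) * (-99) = -121/2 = -60.50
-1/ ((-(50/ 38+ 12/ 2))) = 19/ 139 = 0.14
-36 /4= -9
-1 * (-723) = 723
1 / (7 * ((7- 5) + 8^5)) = 1 / 229390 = 0.00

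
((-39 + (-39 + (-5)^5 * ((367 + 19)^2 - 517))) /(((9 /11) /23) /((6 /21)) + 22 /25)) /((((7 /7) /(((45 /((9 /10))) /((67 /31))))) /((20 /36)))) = -5054344586637500 /851369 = -5936726127.73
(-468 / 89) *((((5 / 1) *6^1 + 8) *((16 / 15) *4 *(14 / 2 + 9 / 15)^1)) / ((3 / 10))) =-9611264 / 445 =-21598.35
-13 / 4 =-3.25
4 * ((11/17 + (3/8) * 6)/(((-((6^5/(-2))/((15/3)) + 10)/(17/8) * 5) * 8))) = 0.00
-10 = -10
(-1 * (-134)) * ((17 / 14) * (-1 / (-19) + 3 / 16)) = 83147 / 2128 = 39.07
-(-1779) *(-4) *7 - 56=-49868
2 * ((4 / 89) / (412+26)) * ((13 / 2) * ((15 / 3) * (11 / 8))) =715 / 77964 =0.01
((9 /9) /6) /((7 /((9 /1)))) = 3 /14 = 0.21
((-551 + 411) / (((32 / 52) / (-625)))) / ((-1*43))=-284375 / 86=-3306.69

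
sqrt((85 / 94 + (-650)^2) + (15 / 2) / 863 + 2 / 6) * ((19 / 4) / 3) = 19 * sqrt(6255871379951133) / 1460196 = 1029.17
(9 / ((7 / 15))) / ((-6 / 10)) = -225 / 7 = -32.14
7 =7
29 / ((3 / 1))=29 / 3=9.67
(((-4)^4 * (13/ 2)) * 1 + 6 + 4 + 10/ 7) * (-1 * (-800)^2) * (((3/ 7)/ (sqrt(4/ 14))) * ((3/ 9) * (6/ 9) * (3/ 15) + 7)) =-237937664000 * sqrt(14)/ 147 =-6056334816.99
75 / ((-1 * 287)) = -75 / 287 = -0.26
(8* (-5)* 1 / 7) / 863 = -40 / 6041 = -0.01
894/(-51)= -298/17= -17.53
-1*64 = -64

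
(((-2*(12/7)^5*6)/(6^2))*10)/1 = -829440/16807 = -49.35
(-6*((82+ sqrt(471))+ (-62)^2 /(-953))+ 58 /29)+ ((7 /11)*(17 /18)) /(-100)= -8789452207 /18869400 - 6*sqrt(471)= -596.02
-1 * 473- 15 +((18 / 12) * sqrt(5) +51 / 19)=-9221 / 19 +3 * sqrt(5) / 2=-481.96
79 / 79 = 1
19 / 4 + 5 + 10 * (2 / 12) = 137 / 12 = 11.42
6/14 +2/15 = 59/105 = 0.56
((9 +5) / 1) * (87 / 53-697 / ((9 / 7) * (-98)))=47903 / 477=100.43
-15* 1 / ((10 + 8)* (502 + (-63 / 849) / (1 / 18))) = -1415 / 850128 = -0.00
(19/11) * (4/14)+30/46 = 2029/1771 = 1.15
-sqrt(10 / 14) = -0.85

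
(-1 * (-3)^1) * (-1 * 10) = -30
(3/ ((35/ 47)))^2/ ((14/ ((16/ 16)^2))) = 19881/ 17150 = 1.16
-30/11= -2.73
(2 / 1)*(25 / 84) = 25 / 42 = 0.60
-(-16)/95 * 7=1.18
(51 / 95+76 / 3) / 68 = 7373 / 19380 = 0.38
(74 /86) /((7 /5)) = 185 /301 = 0.61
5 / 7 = 0.71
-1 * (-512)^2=-262144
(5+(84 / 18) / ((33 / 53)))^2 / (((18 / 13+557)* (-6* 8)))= -19892197 / 3414982032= -0.01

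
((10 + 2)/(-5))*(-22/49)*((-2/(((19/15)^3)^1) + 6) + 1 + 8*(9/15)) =97925784/8402275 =11.65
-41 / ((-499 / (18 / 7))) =738 / 3493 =0.21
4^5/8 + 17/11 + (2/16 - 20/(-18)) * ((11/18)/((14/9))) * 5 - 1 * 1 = 2904469/22176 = 130.97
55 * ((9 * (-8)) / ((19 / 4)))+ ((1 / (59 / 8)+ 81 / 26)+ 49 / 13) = -24093949 / 29146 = -826.66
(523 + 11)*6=3204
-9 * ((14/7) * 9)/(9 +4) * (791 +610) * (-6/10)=680886/65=10475.17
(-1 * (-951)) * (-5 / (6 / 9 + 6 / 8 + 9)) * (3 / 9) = -3804 / 25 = -152.16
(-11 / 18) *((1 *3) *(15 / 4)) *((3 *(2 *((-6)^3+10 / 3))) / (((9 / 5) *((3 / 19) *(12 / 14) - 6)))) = -2333485 / 2808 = -831.01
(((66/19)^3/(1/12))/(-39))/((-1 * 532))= 287496/11859211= 0.02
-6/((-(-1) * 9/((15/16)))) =-5/8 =-0.62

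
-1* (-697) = 697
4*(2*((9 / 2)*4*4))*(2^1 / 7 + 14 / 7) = 9216 / 7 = 1316.57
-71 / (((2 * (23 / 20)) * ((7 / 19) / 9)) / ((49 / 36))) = -47215 / 46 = -1026.41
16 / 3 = 5.33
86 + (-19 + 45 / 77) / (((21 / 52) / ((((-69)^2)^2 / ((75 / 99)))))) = -1671382728706 / 1225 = -1364394064.25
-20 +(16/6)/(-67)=-4028/201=-20.04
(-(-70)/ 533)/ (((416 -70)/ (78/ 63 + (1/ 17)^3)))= 638795/ 1359068451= 0.00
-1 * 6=-6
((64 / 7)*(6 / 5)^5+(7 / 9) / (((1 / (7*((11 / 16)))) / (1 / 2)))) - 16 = 54317857 / 6300000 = 8.62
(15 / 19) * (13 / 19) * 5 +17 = 7112 / 361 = 19.70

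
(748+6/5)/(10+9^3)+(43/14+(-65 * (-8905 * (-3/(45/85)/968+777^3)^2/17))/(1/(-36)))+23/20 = -27782997512520467131177612524393069/103003534480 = -269728584099364462227894.70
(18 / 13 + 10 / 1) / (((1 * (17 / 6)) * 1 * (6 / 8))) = 1184 / 221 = 5.36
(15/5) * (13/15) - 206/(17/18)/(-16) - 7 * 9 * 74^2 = -117290401/340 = -344971.77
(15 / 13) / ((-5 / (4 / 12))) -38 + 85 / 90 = -8689 / 234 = -37.13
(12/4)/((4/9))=27/4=6.75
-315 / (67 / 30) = -9450 / 67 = -141.04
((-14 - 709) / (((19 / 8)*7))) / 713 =-5784 / 94829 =-0.06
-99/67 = -1.48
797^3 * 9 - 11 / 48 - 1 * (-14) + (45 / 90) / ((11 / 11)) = 218705000221 / 48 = 4556354171.27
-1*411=-411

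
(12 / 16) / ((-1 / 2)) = -1.50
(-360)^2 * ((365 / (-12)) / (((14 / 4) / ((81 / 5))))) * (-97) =12388917600 / 7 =1769845371.43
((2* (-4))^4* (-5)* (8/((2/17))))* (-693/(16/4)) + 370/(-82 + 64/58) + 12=283015442951/1173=241274887.43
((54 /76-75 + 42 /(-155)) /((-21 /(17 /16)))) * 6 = 22.63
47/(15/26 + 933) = 1222/24273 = 0.05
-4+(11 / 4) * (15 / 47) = -587 / 188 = -3.12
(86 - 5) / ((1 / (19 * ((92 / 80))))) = 35397 / 20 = 1769.85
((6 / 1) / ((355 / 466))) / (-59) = -2796 / 20945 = -0.13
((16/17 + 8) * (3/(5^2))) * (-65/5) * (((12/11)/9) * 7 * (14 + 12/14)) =-822016/4675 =-175.83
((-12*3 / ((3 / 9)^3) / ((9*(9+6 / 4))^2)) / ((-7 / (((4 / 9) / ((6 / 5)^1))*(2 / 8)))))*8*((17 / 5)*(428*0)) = 0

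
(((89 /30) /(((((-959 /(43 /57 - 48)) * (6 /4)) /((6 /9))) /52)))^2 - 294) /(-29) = 15389059833454886 /1579255727305725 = 9.74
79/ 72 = 1.10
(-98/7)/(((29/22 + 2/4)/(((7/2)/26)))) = -539/520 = -1.04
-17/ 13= -1.31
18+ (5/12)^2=2617/144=18.17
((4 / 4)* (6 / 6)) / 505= 1 / 505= 0.00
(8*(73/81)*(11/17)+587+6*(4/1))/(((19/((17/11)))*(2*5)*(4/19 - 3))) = -1.80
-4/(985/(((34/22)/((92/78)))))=-1326/249205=-0.01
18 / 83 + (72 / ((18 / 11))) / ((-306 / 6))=-2734 / 4233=-0.65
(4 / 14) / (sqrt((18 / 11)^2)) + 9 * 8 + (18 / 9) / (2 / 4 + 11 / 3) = 114431 / 1575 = 72.65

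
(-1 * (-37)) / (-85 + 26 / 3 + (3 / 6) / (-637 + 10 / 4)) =-46953 / 96868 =-0.48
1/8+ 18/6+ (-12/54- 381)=-27223/72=-378.10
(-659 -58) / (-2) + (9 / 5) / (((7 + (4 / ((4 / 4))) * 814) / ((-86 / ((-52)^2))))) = 7907749593 / 22057880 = 358.50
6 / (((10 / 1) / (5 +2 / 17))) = 261 / 85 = 3.07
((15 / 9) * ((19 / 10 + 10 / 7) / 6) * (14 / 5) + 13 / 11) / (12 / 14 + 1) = 26131 / 12870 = 2.03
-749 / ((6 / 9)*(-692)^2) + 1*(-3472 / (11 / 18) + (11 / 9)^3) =-43619685188197 / 7680020832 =-5679.63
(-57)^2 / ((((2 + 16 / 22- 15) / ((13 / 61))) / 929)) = -52412.86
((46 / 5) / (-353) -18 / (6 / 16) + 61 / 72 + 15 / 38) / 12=-112961153 / 28974240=-3.90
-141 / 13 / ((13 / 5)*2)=-705 / 338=-2.09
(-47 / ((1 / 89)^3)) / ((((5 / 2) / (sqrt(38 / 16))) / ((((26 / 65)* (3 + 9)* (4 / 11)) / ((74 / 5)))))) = -795205032* sqrt(38) / 2035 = -2408831.96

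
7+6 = 13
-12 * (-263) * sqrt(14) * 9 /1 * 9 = 255636 * sqrt(14) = 956502.33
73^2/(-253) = -5329/253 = -21.06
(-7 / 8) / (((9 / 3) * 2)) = -7 / 48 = -0.15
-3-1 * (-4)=1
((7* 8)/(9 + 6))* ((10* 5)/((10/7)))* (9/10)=588/5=117.60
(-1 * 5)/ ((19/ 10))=-50/ 19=-2.63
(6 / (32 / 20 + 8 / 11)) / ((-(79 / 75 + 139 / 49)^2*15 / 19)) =-2822675625 / 13080039424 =-0.22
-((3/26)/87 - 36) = 27143/754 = 36.00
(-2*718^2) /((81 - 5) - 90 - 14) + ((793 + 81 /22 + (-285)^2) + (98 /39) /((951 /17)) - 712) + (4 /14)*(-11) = 96388895569 /815958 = 118129.73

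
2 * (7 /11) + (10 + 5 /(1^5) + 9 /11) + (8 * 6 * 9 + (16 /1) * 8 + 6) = 583.09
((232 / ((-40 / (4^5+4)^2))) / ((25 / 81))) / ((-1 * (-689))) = -2482385616 / 86125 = -28823.06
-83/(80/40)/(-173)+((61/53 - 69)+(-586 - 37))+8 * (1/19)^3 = -86864911165/125780342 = -690.61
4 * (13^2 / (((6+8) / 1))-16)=-110 / 7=-15.71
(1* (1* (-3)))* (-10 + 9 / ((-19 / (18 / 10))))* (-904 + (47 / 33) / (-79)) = -485967005 / 16511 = -29432.92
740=740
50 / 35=10 / 7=1.43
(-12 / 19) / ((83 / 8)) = -96 / 1577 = -0.06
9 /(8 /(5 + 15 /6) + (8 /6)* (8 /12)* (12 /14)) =315 /64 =4.92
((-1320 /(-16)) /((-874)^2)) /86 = 165 /131386672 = 0.00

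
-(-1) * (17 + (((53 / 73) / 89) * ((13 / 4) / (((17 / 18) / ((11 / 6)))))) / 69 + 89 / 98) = 8916919141 / 497904092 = 17.91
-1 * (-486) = 486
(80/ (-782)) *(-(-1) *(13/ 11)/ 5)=-104/ 4301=-0.02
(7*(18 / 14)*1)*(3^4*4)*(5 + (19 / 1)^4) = 380030616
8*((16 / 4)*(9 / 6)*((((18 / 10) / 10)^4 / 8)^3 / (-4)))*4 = -847288609443 / 7812500000000000000000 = -0.00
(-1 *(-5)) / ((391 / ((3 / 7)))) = 15 / 2737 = 0.01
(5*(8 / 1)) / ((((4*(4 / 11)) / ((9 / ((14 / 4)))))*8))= 495 / 56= 8.84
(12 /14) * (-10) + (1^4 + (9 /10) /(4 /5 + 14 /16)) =-3299 /469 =-7.03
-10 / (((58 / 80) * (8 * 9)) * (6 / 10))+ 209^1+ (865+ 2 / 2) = 841475 / 783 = 1074.68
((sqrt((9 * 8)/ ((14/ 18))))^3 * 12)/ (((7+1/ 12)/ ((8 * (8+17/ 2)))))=221709312 * sqrt(14)/ 4165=199174.14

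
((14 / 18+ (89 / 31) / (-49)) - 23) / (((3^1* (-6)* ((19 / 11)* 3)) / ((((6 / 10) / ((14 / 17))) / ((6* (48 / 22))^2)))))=6892206827 / 6786555632640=0.00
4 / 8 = 1 / 2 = 0.50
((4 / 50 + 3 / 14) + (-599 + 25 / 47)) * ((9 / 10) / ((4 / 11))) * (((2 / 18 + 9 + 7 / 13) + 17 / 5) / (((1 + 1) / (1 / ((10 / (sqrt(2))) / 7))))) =-413150358533 * sqrt(2) / 61100000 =-9562.73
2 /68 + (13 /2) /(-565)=172 /9605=0.02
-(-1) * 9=9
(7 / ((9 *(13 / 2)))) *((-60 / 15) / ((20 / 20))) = -56 / 117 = -0.48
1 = 1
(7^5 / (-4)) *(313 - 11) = -1268928.50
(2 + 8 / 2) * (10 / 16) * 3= 45 / 4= 11.25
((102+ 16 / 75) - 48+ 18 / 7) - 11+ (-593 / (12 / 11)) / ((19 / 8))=-1826347 / 9975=-183.09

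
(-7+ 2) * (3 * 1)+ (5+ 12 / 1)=2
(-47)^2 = 2209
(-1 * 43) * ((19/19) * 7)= -301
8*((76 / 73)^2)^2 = 266897408 / 28398241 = 9.40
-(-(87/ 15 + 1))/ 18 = 17/ 45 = 0.38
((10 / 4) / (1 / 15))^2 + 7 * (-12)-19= 5213 / 4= 1303.25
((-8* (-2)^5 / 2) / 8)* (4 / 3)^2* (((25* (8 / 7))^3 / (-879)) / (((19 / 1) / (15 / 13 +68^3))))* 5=-41857341440000000 / 670227831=-62452407.23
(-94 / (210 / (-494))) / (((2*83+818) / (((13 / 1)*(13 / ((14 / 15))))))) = 40.69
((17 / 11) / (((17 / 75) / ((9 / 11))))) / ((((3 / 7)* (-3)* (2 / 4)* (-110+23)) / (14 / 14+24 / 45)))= 1610 / 10527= 0.15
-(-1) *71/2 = 71/2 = 35.50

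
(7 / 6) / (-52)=-7 / 312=-0.02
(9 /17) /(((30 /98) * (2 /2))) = 147 /85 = 1.73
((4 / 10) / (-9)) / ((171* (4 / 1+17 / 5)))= -2 / 56943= -0.00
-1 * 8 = -8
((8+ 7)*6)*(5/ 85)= 90/ 17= 5.29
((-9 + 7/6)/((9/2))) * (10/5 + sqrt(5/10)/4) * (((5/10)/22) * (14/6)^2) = -2303/5346 - 2303 * sqrt(2)/85536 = -0.47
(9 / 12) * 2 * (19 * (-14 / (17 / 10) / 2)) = -117.35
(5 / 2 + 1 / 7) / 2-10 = -243 / 28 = -8.68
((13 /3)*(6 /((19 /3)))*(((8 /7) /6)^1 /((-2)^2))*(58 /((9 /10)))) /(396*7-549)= 1160 /204687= 0.01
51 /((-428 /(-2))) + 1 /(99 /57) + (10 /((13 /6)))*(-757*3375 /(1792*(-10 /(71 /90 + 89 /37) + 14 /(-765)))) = 1101560567926058159 /526933906891392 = 2090.51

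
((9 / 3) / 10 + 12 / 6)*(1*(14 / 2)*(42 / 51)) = 1127 / 85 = 13.26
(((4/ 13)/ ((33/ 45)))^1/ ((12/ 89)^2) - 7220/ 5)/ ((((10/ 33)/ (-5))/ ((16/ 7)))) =53588.99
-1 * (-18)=18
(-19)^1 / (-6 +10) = -4.75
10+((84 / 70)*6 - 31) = -13.80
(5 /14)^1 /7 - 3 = -289 /98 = -2.95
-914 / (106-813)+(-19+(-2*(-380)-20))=510661 / 707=722.29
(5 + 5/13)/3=70/39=1.79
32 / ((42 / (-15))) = -80 / 7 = -11.43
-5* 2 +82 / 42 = -169 / 21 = -8.05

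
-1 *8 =-8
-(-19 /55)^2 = -361 /3025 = -0.12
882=882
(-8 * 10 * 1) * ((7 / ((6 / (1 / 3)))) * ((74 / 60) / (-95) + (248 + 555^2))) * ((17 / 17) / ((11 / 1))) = -24600184364 / 28215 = -871883.20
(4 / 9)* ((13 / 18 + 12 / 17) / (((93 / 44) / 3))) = 38456 / 42687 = 0.90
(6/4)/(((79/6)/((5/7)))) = 45/553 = 0.08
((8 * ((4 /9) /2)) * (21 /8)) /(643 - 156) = 14 /1461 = 0.01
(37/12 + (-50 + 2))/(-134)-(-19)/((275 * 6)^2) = 122288171/364815000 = 0.34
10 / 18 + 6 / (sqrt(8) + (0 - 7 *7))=9319 / 21537 - 12 *sqrt(2) / 2393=0.43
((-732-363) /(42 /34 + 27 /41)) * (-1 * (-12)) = -152643 /22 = -6938.32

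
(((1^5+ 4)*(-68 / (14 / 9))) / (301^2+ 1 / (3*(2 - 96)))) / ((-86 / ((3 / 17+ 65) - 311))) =-7575930 / 1098627683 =-0.01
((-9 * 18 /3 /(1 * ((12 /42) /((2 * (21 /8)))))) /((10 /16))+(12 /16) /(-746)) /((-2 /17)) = 402679119 /29840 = 13494.61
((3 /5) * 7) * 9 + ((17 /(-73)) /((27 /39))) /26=248261 /6570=37.79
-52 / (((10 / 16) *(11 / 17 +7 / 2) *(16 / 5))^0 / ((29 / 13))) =-116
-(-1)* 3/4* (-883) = -2649/4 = -662.25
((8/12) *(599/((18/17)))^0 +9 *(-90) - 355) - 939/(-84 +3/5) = -1153.07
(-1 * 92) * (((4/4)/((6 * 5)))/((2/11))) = -253/15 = -16.87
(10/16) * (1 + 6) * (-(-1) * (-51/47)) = -1785/376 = -4.75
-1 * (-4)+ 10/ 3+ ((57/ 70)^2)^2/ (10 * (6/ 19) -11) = 78103087943/ 10732470000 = 7.28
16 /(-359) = -16 /359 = -0.04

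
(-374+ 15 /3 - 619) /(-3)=988 /3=329.33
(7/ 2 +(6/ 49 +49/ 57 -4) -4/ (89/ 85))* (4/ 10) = -1659563/ 1242885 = -1.34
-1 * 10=-10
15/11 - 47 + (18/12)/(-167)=-167701/3674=-45.65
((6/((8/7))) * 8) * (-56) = -2352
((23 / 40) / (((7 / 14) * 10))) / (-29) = -23 / 5800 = -0.00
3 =3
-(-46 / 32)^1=23 / 16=1.44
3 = 3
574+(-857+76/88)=-6207/22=-282.14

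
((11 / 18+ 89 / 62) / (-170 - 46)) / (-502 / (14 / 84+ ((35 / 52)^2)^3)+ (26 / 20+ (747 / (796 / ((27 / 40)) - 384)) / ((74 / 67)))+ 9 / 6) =8732607344820096760 / 1778551538116880152668663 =0.00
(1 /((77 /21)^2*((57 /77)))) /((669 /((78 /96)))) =91 /745712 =0.00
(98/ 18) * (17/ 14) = 119/ 18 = 6.61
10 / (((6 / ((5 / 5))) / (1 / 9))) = 5 / 27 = 0.19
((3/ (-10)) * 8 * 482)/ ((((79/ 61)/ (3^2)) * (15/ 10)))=-2116944/ 395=-5359.35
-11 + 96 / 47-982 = -46575 / 47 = -990.96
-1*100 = -100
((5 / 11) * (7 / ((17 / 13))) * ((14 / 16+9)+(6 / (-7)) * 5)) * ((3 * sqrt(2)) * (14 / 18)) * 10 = 712075 * sqrt(2) / 2244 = 448.76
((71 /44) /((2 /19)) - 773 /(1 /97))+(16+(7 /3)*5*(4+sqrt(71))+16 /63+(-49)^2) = -401949701 /5544+35*sqrt(71) /3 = -72403.44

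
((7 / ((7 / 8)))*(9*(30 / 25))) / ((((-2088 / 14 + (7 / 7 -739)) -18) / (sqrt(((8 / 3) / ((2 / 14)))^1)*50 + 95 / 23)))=-35*sqrt(42) / 11 -399 / 1012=-21.01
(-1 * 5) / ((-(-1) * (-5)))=1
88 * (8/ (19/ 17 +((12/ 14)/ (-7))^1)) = 586432/ 829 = 707.40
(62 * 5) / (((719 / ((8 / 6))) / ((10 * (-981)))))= -4054800 / 719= -5639.50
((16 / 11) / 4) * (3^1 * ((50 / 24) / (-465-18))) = -25 / 5313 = -0.00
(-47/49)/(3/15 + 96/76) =-0.66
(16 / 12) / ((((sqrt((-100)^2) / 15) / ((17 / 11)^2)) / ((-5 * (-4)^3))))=18496 / 121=152.86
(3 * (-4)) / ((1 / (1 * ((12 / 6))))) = -24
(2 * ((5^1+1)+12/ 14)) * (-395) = -37920/ 7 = -5417.14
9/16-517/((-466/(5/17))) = 56329/63376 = 0.89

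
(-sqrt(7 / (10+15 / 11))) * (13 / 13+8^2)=-51.02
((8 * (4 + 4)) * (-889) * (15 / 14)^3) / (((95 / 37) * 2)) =-12687300 / 931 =-13627.60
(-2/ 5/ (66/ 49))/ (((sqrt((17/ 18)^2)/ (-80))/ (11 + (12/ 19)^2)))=286.74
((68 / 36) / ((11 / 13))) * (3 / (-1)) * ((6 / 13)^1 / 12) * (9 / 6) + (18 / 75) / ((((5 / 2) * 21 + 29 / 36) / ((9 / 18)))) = -810823 / 2110900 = -0.38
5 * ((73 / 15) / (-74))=-73 / 222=-0.33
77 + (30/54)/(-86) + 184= 202009/774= 260.99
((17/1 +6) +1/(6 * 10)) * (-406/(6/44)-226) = -1327141/18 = -73730.06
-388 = -388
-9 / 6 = -1.50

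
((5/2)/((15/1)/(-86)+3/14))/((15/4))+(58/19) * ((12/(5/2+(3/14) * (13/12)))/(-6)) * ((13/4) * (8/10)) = 317219/29070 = 10.91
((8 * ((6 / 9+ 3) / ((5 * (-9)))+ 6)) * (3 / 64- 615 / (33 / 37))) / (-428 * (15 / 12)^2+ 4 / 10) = 387840193 / 7939998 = 48.85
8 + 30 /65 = 110 /13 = 8.46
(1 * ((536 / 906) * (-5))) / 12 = -335 / 1359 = -0.25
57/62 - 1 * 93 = -5709/62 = -92.08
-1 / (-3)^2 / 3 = -1 / 27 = -0.04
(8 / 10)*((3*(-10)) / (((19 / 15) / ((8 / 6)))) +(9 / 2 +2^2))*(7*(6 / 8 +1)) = -42973 / 190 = -226.17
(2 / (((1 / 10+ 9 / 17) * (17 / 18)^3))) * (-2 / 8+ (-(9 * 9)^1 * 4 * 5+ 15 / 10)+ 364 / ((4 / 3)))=-156968280 / 30923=-5076.10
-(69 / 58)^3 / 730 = -328509 / 142431760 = -0.00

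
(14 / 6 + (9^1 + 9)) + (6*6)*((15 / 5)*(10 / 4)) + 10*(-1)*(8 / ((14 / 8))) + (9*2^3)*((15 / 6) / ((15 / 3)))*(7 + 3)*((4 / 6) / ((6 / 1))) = 5977 / 21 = 284.62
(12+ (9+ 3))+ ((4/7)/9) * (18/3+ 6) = 520/21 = 24.76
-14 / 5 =-2.80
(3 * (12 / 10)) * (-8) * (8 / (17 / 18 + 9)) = -20736 / 895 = -23.17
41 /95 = 0.43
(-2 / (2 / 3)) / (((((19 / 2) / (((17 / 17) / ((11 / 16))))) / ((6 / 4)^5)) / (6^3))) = -157464 / 209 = -753.42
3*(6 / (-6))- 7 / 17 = -58 / 17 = -3.41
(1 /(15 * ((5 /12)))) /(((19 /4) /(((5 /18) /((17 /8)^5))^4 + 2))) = 853293513009047086602540293152 /12666075573031993576751529476475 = 0.07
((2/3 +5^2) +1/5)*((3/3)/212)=97/795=0.12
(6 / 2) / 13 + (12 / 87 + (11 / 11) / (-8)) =735 / 3016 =0.24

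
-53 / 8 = -6.62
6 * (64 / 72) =16 / 3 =5.33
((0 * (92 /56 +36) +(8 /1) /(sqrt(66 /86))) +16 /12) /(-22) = -4 * sqrt(1419) /363 - 2 /33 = -0.48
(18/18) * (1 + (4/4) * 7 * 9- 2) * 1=62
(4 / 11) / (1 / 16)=64 / 11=5.82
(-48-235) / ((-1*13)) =283 / 13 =21.77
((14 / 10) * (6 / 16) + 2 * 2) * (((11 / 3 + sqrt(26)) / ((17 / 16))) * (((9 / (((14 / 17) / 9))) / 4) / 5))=53757 / 700 + 14661 * sqrt(26) / 700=183.59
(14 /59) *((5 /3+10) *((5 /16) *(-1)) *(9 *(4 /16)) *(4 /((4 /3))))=-11025 /1888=-5.84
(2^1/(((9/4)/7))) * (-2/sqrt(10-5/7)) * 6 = -224 * sqrt(455)/195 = -24.50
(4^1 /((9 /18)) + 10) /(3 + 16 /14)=126 /29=4.34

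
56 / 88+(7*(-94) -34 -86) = -8551 / 11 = -777.36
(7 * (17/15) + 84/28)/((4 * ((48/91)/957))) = 4959.12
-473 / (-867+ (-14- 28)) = 473 / 909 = 0.52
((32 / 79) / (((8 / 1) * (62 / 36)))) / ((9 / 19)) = 152 / 2449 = 0.06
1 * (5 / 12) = 5 / 12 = 0.42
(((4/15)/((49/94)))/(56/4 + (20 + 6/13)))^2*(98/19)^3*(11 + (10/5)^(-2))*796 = 74290879/274360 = 270.78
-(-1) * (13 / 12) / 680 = 0.00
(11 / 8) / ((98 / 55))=605 / 784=0.77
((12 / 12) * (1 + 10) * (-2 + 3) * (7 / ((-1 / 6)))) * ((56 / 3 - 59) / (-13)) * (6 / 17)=-111804 / 221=-505.90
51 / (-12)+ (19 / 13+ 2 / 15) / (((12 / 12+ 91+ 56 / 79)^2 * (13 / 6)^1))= -96317136579 / 22663312360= -4.25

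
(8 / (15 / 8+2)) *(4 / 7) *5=1280 / 217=5.90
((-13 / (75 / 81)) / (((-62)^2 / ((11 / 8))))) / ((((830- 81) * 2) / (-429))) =1656369 / 1151662400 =0.00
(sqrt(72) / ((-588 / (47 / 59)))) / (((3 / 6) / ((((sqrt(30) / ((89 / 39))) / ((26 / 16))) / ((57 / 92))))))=-69184 *sqrt(15) / 4888681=-0.05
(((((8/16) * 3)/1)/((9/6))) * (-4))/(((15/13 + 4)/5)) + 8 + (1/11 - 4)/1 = 155/737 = 0.21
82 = 82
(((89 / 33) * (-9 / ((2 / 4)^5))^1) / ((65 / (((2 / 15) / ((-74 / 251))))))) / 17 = 714848 / 2248675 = 0.32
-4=-4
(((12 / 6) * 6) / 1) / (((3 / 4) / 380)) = 6080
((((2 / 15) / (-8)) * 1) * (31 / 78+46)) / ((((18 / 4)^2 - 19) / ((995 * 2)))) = -720181 / 585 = -1231.08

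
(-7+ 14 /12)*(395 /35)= -395 /6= -65.83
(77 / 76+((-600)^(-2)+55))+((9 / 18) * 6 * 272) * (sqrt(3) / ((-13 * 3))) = 383130019 / 6840000-272 * sqrt(3) / 13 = 19.77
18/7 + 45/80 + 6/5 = 2427/560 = 4.33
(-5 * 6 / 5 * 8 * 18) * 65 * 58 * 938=-3055328640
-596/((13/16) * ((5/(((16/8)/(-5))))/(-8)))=-152576/325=-469.46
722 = 722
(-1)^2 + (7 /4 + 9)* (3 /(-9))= -31 /12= -2.58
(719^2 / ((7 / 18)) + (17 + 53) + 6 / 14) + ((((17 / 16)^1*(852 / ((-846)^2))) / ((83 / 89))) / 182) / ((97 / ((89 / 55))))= 102239477473337338087 / 76906556606880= 1329398.71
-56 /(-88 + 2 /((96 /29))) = 2688 /4195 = 0.64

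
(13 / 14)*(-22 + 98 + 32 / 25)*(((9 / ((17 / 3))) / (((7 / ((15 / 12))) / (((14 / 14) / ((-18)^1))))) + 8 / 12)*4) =555841 / 2975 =186.84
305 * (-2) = -610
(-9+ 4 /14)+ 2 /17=-1023 /119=-8.60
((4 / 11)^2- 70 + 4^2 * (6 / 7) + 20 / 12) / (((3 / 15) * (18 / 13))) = -8999315 / 45738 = -196.76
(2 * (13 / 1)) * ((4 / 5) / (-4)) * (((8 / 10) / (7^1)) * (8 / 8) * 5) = -104 / 35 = -2.97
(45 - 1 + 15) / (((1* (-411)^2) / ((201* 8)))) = 31624 / 56307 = 0.56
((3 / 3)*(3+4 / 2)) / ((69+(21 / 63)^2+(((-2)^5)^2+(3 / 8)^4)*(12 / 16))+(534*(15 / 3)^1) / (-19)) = 14008320 / 1951638097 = 0.01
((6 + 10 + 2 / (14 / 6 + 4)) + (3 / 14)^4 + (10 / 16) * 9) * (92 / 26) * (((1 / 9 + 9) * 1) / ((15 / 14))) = 15103285087 / 22874670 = 660.26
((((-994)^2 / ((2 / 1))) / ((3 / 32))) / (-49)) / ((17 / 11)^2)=-39037504 / 867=-45025.96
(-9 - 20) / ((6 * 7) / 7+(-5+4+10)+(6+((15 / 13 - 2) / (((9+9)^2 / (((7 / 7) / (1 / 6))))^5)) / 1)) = -173105214048 / 125352051541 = -1.38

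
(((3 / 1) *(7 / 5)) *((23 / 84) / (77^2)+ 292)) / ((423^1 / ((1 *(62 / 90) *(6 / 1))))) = 901644517 / 75239010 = 11.98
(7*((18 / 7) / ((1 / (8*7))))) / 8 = 126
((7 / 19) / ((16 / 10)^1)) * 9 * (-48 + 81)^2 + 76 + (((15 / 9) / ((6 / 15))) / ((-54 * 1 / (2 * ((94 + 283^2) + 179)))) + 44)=-123424525 / 12312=-10024.73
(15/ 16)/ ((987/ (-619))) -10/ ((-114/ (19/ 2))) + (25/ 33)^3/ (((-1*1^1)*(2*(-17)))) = 0.26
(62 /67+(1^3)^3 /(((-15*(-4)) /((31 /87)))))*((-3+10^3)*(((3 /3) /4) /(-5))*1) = -46.43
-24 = -24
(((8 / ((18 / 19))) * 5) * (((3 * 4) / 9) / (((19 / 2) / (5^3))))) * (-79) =-1580000 / 27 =-58518.52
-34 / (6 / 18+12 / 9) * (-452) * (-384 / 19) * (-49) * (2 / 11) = 1734985728 / 1045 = 1660273.42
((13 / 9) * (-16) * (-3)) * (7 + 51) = 12064 / 3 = 4021.33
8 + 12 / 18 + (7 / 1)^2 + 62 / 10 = 958 / 15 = 63.87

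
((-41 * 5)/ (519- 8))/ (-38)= 0.01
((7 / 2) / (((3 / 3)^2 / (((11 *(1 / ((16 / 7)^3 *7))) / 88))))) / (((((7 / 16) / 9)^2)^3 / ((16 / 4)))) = 544195584 / 343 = 1586576.05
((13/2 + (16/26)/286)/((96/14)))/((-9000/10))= -6769/6424704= -0.00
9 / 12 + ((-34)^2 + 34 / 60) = 69439 / 60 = 1157.32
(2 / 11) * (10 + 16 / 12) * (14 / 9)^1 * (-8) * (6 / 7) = -2176 / 99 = -21.98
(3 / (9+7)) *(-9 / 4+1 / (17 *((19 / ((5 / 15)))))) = -8717 / 20672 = -0.42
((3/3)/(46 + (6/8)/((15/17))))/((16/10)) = 25/1874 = 0.01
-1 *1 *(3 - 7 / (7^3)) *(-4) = 584 / 49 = 11.92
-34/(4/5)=-85/2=-42.50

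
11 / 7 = 1.57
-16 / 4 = -4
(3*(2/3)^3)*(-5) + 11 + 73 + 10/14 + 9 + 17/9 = 5743/63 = 91.16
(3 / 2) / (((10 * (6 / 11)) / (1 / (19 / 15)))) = 33 / 152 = 0.22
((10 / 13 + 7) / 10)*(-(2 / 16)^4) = -101 / 532480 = -0.00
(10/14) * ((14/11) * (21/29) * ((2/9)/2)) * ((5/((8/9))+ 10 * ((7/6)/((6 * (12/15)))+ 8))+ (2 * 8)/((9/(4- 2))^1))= 6.70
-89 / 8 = -11.12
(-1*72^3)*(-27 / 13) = 10077696 / 13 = 775207.38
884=884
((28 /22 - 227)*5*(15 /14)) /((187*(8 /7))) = -186225 /32912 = -5.66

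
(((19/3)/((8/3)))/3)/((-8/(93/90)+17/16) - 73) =-1178/118563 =-0.01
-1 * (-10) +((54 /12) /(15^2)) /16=8001 /800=10.00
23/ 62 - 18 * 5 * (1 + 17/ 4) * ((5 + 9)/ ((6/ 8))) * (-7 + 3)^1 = 2187383/ 62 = 35280.37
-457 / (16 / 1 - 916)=457 / 900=0.51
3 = 3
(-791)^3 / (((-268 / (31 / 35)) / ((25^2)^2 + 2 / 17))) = 638922925345.94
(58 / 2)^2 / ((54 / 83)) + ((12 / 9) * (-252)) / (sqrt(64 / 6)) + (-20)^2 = 91403 / 54-42 * sqrt(6) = 1589.77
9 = 9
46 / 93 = 0.49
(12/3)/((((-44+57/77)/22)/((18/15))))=-40656/16655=-2.44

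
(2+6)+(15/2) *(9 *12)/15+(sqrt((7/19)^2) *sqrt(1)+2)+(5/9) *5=11482/171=67.15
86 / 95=0.91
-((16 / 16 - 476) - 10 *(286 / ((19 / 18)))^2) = 265190515 / 361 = 734599.76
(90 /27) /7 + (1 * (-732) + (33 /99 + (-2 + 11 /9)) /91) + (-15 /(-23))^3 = -7286753249 /9964773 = -731.25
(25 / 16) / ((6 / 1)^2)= 25 / 576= 0.04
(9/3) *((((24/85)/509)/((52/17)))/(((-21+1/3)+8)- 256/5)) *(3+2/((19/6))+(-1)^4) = -2376/60221317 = -0.00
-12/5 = -2.40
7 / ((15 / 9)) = 21 / 5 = 4.20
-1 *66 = -66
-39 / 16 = -2.44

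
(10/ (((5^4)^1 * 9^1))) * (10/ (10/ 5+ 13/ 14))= 0.01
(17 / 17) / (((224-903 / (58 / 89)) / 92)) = -5336 / 67375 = -0.08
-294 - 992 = -1286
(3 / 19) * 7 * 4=84 / 19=4.42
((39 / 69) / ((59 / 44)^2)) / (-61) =-25168 / 4883843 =-0.01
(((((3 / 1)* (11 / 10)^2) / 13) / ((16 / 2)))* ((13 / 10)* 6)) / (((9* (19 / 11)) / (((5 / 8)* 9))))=0.10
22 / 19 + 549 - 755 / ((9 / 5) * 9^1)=774968 / 1539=503.55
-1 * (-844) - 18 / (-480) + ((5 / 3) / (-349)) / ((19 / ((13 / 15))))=4029704077 / 4774320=844.04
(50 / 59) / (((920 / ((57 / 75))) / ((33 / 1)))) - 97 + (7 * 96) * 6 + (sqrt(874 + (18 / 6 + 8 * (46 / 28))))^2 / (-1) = 578466349 / 189980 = 3044.88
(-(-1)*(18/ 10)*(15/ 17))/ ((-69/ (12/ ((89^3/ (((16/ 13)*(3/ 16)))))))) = -324/ 3583357427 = -0.00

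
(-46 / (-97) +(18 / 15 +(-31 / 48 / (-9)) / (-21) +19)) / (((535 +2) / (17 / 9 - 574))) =-468301081441 / 21264813360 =-22.02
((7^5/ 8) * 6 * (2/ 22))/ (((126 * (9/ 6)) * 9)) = 2401/ 3564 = 0.67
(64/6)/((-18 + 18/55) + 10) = -880/633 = -1.39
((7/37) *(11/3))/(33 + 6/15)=0.02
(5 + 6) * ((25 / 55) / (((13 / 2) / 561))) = 5610 / 13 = 431.54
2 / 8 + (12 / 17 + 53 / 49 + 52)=180053 / 3332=54.04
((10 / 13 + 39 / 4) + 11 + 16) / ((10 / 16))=3902 / 65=60.03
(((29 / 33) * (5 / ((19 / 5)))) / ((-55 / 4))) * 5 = -2900 / 6897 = -0.42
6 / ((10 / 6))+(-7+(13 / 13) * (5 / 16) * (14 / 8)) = -913 / 320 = -2.85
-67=-67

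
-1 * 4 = -4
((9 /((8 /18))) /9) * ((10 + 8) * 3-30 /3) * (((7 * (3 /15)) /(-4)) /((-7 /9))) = 891 /20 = 44.55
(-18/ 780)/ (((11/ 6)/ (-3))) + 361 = 258142/ 715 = 361.04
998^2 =996004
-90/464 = -45/232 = -0.19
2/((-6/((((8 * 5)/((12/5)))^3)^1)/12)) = -500000/27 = -18518.52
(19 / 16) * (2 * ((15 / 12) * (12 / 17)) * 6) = 855 / 68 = 12.57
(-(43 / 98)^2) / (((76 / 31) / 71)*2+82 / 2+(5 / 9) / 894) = -16372197927 / 3492557424566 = -0.00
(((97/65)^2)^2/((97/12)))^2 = 119947968709776/318644812890625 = 0.38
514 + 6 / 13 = 6688 / 13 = 514.46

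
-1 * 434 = -434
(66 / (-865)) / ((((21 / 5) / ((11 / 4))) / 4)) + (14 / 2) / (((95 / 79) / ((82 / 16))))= 29.63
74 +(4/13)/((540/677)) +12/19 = 2501453/33345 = 75.02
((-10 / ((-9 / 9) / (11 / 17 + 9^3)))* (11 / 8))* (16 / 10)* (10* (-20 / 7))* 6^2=-280684800 / 17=-16510870.59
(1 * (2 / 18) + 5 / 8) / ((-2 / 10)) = -265 / 72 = -3.68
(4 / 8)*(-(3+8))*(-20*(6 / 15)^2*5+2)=77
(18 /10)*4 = 36 /5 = 7.20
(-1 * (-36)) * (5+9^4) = 236376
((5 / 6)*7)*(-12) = -70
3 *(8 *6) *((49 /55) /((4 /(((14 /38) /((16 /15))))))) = 9261 /836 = 11.08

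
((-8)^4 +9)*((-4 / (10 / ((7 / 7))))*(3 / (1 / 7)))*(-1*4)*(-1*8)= -1103424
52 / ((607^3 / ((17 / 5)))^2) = 15028 / 1250466769650571225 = 0.00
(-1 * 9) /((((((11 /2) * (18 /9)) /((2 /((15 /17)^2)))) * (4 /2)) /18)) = -5202 /275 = -18.92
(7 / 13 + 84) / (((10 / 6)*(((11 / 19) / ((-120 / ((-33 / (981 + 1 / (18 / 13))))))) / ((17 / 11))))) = 25091194268 / 51909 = 483368.86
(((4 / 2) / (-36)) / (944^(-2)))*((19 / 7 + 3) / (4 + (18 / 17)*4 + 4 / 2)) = -151493120 / 5481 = -27639.69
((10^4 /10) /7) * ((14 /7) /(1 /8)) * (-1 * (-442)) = 7072000 /7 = 1010285.71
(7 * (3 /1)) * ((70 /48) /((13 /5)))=1225 /104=11.78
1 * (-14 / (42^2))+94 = 93.99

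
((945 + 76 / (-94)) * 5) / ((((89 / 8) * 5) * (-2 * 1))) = -177508 / 4183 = -42.44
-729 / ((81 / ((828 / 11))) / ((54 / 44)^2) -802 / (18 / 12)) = 1358127 / 994753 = 1.37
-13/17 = -0.76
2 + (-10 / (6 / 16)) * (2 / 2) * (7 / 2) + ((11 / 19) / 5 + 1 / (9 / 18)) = -25427 / 285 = -89.22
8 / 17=0.47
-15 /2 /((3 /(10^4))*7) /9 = -25000 /63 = -396.83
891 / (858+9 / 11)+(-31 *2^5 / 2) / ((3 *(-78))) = 1163191 / 368433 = 3.16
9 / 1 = 9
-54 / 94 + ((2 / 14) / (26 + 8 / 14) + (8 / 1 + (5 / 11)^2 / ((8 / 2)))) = 15829837 / 2115564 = 7.48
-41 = -41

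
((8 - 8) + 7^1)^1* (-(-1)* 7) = 49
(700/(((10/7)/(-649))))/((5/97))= -6169394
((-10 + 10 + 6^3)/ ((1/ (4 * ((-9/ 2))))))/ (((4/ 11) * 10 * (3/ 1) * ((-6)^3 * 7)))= 0.24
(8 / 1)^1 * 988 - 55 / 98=774537 / 98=7903.44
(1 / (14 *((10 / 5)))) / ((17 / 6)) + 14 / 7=479 / 238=2.01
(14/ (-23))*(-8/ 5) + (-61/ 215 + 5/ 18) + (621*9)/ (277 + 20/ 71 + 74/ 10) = 2014257574/ 97777485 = 20.60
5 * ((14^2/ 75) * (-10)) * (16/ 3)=-6272/ 9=-696.89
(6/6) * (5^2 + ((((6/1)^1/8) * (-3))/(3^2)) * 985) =-885/4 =-221.25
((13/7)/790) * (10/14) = 13/7742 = 0.00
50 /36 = 25 /18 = 1.39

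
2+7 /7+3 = 6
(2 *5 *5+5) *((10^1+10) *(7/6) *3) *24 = 92400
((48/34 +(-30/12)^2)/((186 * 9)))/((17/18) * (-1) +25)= 521/2738292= 0.00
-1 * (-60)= 60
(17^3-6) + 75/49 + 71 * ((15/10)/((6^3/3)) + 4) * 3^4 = 21977357/784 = 28032.34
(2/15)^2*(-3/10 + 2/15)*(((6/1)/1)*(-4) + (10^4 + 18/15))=-99772/3375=-29.56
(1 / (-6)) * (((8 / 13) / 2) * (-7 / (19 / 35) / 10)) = 49 / 741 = 0.07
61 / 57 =1.07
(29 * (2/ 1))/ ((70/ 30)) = 174/ 7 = 24.86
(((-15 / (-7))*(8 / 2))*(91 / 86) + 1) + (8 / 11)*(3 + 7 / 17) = 100923 / 8041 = 12.55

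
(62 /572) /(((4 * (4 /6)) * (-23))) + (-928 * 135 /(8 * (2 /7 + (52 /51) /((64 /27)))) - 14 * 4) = -54244402579 /2473328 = -21931.75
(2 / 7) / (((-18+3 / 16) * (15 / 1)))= -32 / 29925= -0.00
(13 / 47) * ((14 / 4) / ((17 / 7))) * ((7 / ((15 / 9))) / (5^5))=13377 / 24968750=0.00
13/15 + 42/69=509/345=1.48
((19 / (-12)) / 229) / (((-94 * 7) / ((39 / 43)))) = 247 / 25917304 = 0.00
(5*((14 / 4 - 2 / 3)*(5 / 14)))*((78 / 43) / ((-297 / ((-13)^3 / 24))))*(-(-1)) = 12138425 / 4291056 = 2.83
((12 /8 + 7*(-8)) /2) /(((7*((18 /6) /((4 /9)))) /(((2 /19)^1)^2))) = -436 /68229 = -0.01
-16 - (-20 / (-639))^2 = -6533536 / 408321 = -16.00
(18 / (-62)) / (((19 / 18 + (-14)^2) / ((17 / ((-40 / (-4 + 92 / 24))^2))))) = -153 / 351862400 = -0.00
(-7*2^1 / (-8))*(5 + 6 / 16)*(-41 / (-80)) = 12341 / 2560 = 4.82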